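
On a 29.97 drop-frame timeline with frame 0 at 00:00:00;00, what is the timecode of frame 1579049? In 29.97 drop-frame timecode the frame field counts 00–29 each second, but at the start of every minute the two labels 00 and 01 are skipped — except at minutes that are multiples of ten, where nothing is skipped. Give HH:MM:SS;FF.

14:38:07;21

Each 10-minute DF block holds 10 × 60 × 30 − 9 × 2 = 17982 frames. 1579049 ÷ 17982 → 87 full blocks, remainder 14615.
Within the partial block the first minute is 1800 frames and each further minute 1798, so 8 further minute boundaries passed. Total skipped labels = 18 × 87 + 2 × 8 = 1582.
Non-drop label index = 1579049 + 1582 = 1580631; at 30 labels/s that is 14:38:07:21, i.e. DF 14:38:07;21.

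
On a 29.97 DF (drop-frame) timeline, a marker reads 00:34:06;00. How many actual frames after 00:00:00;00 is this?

As if non-drop at 30 labels/s: (0 × 3600 + 34 × 60 + 6) × 30 + 0 = 61380.
Minute boundaries passed: 34; those not divisible by 10: 34 − 3 = 31; dropped labels = 2 × 31 = 62.
Actual frame index = 61380 − 62 = 61318.

61318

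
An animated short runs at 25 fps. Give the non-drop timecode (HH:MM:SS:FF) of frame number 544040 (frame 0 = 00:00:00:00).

544040 ÷ 25 = 21761 full seconds, remainder 15 frames.
21761 s = 6 h 2 min 41 s.
Timecode: 06:02:41:15.

06:02:41:15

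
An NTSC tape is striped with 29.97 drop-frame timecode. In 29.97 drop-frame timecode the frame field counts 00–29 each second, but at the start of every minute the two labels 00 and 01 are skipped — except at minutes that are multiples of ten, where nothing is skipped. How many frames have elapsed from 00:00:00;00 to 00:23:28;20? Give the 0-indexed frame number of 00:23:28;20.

42218

Complete 10-minute blocks: 2, each 17982 frames → 35964.
Remaining 3 whole minutes in the current block: 1800 + 2 × 1798 = 5396 frames.
Within the current minute: 28 × 30 + 20 − 2 = 858 (labels ;00/;01 skipped at this minute). Total = 35964 + 5396 + 858 = 42218.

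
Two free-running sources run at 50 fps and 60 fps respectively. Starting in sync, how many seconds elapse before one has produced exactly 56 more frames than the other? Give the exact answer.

5.6 seconds

The gap grows by |60 − 50| = 10 frames per second.
Time for a 56-frame gap: 56 ÷ (10) = 5.6 s.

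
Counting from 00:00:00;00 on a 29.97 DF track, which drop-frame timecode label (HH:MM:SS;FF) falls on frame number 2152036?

19:56:46;10

Ten DF minutes hold 17982 frames, so frame 2152036 lies in block 119 (frames 2139858–2157839) with 12178 frames into that block.
The block's first minute is 1800 frames and the rest 1798 each; 12178 frames reaches minute 6, so 119 × 18 + 6 × 2 = 2154 labels have been skipped so far.
Adding those back, label number 2152036 + 2154 = 2154190 at 30 labels/s is 71806 s + 10 f = 19 h 56 min 46 s frame 10, i.e. 19:56:46;10.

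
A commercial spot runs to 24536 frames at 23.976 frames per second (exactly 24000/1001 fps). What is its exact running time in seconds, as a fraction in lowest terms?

Running time = 24536 ÷ (24000/1001) = 24536 × 1001/24000 = 3070067/3000 s.

3070067/3000 seconds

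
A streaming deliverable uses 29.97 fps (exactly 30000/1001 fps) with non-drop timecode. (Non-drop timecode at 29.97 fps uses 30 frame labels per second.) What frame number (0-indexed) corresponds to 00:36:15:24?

65274

Total seconds to the label: (0 × 3600 + 36 × 60 + 15) = 2175.
Frame index = 2175 × 30 + 24 = 65274.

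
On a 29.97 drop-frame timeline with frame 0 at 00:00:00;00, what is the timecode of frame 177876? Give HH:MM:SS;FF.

Each 10-minute DF block holds 10 × 60 × 30 − 9 × 2 = 17982 frames. 177876 ÷ 17982 → 9 full blocks, remainder 16038.
Within the partial block the first minute is 1800 frames and each further minute 1798, so 8 further minute boundaries passed. Total skipped labels = 18 × 9 + 2 × 8 = 178.
Non-drop label index = 177876 + 178 = 178054; at 30 labels/s that is 01:38:55:04, i.e. DF 01:38:55;04.

01:38:55;04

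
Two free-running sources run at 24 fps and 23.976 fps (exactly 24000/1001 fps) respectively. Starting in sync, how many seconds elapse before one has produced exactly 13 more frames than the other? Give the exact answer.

The gap grows by |24000/1001 − 24| = 24/1001 frames per second.
Time for a 13-frame gap: 13 ÷ (24/1001) = 13013/24 s.

13013/24 seconds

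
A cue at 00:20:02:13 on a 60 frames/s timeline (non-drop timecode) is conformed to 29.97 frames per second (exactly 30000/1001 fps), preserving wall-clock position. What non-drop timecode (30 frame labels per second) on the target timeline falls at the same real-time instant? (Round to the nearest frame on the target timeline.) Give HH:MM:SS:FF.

00:20:01:00

Source frame index: (0×3600 + 20×60 + 2) × 60 + 13 = 72133.
Real time: 72133 / (60) = 72133/60 s.
Target frame: (72133/60) × (30000/1001) = 36066500/1001 ≈ 36030.470 → 36030.
At 30 labels/s: frame 36030 → 00:20:01:00.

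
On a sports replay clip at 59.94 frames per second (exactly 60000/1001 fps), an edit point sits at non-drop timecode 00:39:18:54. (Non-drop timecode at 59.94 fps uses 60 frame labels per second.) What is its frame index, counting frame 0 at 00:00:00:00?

141534

Total seconds to the label: (0 × 3600 + 39 × 60 + 18) = 2358.
Frame index = 2358 × 60 + 54 = 141534.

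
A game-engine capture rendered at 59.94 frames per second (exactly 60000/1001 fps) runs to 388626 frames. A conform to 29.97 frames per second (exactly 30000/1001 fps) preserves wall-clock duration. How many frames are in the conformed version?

194313 frames

Frames at target rate = 388626 × (30000/1001) / (60000/1001) = 194313.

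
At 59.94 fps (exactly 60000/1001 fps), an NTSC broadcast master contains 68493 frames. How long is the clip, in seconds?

1142.69155 seconds

Running time = 68493 / (60000/1001) = 1142.69155 s.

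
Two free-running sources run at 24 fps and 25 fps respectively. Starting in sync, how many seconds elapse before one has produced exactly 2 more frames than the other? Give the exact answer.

The gap grows by |25 − 24| = 1 frame per second.
Time for a 2-frame gap: 2 ÷ (1) = 2 s.

2 seconds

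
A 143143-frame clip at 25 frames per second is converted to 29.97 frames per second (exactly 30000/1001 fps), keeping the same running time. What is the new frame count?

Target frames = source frames × (target rate / source rate) = 143143 × (30000/1001)/(25) = 143143 × 1200/1001 = 171600.

171600 frames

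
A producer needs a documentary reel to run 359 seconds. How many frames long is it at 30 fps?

Frames = 359 × 30 = 10770.

10770 frames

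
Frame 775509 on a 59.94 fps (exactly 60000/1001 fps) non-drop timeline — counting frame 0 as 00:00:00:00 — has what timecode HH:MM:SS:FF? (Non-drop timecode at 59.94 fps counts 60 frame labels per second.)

03:35:25:09

775509 ÷ 60 = 12925 full seconds, remainder 9 frames.
12925 s = 3 h 35 min 25 s.
Timecode: 03:35:25:09.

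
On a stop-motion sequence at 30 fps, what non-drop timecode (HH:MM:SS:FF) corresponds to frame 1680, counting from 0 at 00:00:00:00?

00:00:56:00

1680 ÷ 30 = 56 full seconds, remainder 0 frames.
56 s = 0 h 0 min 56 s.
Timecode: 00:00:56:00.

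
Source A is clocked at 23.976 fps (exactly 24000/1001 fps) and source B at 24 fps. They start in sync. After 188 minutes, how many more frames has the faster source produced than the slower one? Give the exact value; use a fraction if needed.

188 min = 11280 s.
A emits 24000/1001 × 11280 = 270720000/1001 frames; B emits 24 × 11280 = 270720.
Difference = 270720/1001 frames (≈ 270.4496); B is ahead of A.

270720/1001 frames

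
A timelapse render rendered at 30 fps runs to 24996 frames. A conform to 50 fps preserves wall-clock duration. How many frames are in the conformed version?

Target frames = source frames × (target rate / source rate) = 24996 × (50)/(30) = 24996 × 5/3 = 41660.

41660 frames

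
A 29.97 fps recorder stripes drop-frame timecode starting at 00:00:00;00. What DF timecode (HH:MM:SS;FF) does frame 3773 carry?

Ten DF minutes hold 17982 frames, so frame 3773 lies in block 0 (frames 0–17981) with 3773 frames into that block.
The block's first minute is 1800 frames and the rest 1798 each; 3773 frames reaches minute 2, so 0 × 18 + 2 × 2 = 4 labels have been skipped so far.
Adding those back, label number 3773 + 4 = 3777 at 30 labels/s is 125 s + 27 f = 0 h 2 min 5 s frame 27, i.e. 00:02:05;27.

00:02:05;27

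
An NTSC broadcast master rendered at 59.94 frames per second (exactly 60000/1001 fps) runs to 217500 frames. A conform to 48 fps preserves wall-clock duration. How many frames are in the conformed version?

Target frames = source frames × (target rate / source rate) = 217500 × (48)/(60000/1001) = 217500 × 1001/1250 = 174174.

174174 frames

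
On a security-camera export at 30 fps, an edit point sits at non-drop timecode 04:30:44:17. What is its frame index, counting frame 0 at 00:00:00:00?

frame 487337

Total seconds to the label: (4 × 3600 + 30 × 60 + 44) = 16244.
Frame index = 16244 × 30 + 17 = 487337.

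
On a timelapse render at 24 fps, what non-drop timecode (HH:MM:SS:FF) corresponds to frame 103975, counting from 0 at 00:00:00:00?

103975 ÷ 24 = 4332 full seconds, remainder 7 frames.
4332 s = 1 h 12 min 12 s.
Timecode: 01:12:12:07.

01:12:12:07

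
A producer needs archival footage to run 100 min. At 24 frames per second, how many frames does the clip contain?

100 min = 6000 s.
Frames = 6000 × 24 = 144000.

144000 frames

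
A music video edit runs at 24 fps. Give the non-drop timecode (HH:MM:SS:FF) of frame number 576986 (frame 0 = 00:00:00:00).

06:40:41:02

576986 ÷ 24 = 24041 full seconds, remainder 2 frames.
24041 s = 6 h 40 min 41 s.
Timecode: 06:40:41:02.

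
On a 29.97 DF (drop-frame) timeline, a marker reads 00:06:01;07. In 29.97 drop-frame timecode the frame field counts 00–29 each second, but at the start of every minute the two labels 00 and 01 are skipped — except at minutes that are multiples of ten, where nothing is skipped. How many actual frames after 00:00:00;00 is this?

As if non-drop at 30 labels/s: (0 × 3600 + 6 × 60 + 1) × 30 + 7 = 10837.
Minute boundaries passed: 6; those not divisible by 10: 6 − 0 = 6; dropped labels = 2 × 6 = 12.
Actual frame index = 10837 − 12 = 10825.

10825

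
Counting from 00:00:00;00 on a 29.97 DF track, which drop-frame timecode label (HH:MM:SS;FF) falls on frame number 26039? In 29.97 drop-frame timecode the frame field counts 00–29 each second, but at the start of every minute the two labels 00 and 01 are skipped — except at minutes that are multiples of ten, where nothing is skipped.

Ten DF minutes hold 17982 frames, so frame 26039 lies in block 1 (frames 17982–35963) with 8057 frames into that block.
The block's first minute is 1800 frames and the rest 1798 each; 8057 frames reaches minute 4, so 1 × 18 + 4 × 2 = 26 labels have been skipped so far.
Adding those back, label number 26039 + 26 = 26065 at 30 labels/s is 868 s + 25 f = 0 h 14 min 28 s frame 25, i.e. 00:14:28;25.

00:14:28;25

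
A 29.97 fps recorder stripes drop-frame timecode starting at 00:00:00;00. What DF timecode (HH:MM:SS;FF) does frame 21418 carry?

00:11:54;18

Each 10-minute DF block holds 10 × 60 × 30 − 9 × 2 = 17982 frames. 21418 ÷ 17982 → 1 full block, remainder 3436.
Within the partial block the first minute is 1800 frames and each further minute 1798, so 1 further minute boundary passed. Total skipped labels = 18 × 1 + 2 × 1 = 20.
Non-drop label index = 21418 + 20 = 21438; at 30 labels/s that is 00:11:54:18, i.e. DF 00:11:54;18.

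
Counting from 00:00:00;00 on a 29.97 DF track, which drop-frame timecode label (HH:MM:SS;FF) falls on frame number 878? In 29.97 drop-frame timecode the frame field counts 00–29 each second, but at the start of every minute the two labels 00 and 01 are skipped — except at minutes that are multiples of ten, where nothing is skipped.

00:00:29;08

Each 10-minute DF block holds 10 × 60 × 30 − 9 × 2 = 17982 frames. 878 ÷ 17982 → 0 full blocks, remainder 878.
Within the partial block the first minute is 1800 frames and each further minute 1798, so 0 further minute boundaries passed. Total skipped labels = 18 × 0 + 2 × 0 = 0.
Non-drop label index = 878 + 0 = 878; at 30 labels/s that is 00:00:29:08, i.e. DF 00:00:29;08.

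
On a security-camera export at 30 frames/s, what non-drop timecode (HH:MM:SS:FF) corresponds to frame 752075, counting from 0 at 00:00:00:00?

752075 ÷ 30 = 25069 full seconds, remainder 5 frames.
25069 s = 6 h 57 min 49 s.
Timecode: 06:57:49:05.

06:57:49:05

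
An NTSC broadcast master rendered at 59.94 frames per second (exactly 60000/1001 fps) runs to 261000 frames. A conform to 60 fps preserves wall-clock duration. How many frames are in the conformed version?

261261 frames

Target frames = source frames × (target rate / source rate) = 261000 × (60)/(60000/1001) = 261000 × 1001/1000 = 261261.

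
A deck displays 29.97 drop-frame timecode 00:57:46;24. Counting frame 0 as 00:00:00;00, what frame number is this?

As if non-drop at 30 labels/s: (0 × 3600 + 57 × 60 + 46) × 30 + 24 = 104004.
Minute boundaries passed: 57; those not divisible by 10: 57 − 5 = 52; dropped labels = 2 × 52 = 104.
Actual frame index = 104004 − 104 = 103900.

103900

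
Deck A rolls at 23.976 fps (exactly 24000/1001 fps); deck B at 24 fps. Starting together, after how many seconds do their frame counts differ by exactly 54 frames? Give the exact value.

The gap grows by |24 − 24000/1001| = 24/1001 frames per second.
Time for a 54-frame gap: 54 ÷ (24/1001) = 2252.25 s.

2252.25 seconds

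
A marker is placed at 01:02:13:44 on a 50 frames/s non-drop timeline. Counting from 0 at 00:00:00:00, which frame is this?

Total seconds to the label: (1 × 3600 + 2 × 60 + 13) = 3733.
Frame index = 3733 × 50 + 44 = 186694.

186694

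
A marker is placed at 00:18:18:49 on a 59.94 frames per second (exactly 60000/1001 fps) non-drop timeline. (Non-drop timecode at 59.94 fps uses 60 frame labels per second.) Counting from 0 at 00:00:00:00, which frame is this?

65929

Total seconds to the label: (0 × 3600 + 18 × 60 + 18) = 1098.
Frame index = 1098 × 60 + 49 = 65929.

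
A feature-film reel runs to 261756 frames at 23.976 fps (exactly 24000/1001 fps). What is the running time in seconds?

10917.4065 seconds

Running time = 261756 / (24000/1001) = 10917.4065 s.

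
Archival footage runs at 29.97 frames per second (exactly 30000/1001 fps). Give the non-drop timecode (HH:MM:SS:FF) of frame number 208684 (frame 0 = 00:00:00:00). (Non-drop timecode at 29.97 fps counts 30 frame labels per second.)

01:55:56:04

208684 ÷ 30 = 6956 full seconds, remainder 4 frames.
6956 s = 1 h 55 min 56 s.
Timecode: 01:55:56:04.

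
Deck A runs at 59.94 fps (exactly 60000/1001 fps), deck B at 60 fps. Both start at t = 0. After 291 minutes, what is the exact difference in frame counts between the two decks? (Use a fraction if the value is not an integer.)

1047600/1001 frames

291 min = 17460 s.
A emits 60000/1001 × 17460 = 1047600000/1001 frames; B emits 60 × 17460 = 1047600.
Difference = 1047600/1001 frames (≈ 1046.5534); B is ahead of A.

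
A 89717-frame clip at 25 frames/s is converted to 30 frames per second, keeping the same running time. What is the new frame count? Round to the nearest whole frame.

Frames at target rate = 89717 × (30) / (25) = 538302/5 ≈ 107660.400.
Nearest whole frame: 107660.

107660 frames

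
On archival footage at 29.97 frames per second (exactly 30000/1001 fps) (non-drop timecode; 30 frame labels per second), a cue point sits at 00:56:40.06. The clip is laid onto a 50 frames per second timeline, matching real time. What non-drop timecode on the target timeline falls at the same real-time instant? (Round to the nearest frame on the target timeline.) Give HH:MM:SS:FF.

00:56:43:30

Source frame index: (0×3600 + 56×60 + 40) × 30 + 6 = 102006.
Real time: 102006 / (30000/1001) = 17018001/5000 s.
Target frame: (17018001/5000) × (50) = 17018001/100 ≈ 170180.010 → 170180.
At 50 labels/s: frame 170180 → 00:56:43:30.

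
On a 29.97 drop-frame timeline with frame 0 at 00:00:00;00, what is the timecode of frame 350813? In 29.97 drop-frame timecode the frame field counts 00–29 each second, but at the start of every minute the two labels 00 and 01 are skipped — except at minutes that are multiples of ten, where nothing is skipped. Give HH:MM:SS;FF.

Each 10-minute DF block holds 10 × 60 × 30 − 9 × 2 = 17982 frames. 350813 ÷ 17982 → 19 full blocks, remainder 9155.
Within the partial block the first minute is 1800 frames and each further minute 1798, so 5 further minute boundaries passed. Total skipped labels = 18 × 19 + 2 × 5 = 352.
Non-drop label index = 350813 + 352 = 351165; at 30 labels/s that is 03:15:05:15, i.e. DF 03:15:05;15.

03:15:05;15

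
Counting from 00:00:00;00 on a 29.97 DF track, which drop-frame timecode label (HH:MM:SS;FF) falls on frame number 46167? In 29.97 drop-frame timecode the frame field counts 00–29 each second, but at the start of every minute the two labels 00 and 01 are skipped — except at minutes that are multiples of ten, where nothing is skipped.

00:25:40;13

Each 10-minute DF block holds 10 × 60 × 30 − 9 × 2 = 17982 frames. 46167 ÷ 17982 → 2 full blocks, remainder 10203.
Within the partial block the first minute is 1800 frames and each further minute 1798, so 5 further minute boundaries passed. Total skipped labels = 18 × 2 + 2 × 5 = 46.
Non-drop label index = 46167 + 46 = 46213; at 30 labels/s that is 00:25:40:13, i.e. DF 00:25:40;13.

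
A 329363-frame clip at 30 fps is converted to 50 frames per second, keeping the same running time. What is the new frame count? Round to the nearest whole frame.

548938 frames

Frames at target rate = 329363 × (50) / (30) = 1646815/3 ≈ 548938.333.
Nearest whole frame: 548938.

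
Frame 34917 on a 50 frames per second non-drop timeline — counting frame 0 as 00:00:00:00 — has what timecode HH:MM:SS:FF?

34917 ÷ 50 = 698 full seconds, remainder 17 frames.
698 s = 0 h 11 min 38 s.
Timecode: 00:11:38:17.

00:11:38:17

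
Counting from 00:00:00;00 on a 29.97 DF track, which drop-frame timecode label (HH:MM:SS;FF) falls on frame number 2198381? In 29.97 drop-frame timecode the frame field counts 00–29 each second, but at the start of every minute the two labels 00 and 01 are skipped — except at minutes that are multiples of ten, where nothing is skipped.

Ten DF minutes hold 17982 frames, so frame 2198381 lies in block 122 (frames 2193804–2211785) with 4577 frames into that block.
The block's first minute is 1800 frames and the rest 1798 each; 4577 frames reaches minute 2, so 122 × 18 + 2 × 2 = 2200 labels have been skipped so far.
Adding those back, label number 2198381 + 2200 = 2200581 at 30 labels/s is 73352 s + 21 f = 20 h 22 min 32 s frame 21, i.e. 20:22:32;21.

20:22:32;21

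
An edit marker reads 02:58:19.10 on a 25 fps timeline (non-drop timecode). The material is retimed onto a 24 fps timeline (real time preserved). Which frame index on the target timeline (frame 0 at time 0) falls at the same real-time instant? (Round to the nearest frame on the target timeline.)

frame 256786

Source frame index: (2×3600 + 58×60 + 19) × 25 + 10 = 267485.
Real time: 267485 / (25) = 53497/5 s.
Target frame: (53497/5) × (24) = 1283928/5 ≈ 256785.600 → 256786.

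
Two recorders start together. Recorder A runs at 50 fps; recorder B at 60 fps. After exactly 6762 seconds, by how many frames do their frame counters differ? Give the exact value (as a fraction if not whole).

A emits 50 × 6762 = 338100 frames; B emits 60 × 6762 = 405720.
Difference = 67620 frames; B is ahead of A.

67620 frames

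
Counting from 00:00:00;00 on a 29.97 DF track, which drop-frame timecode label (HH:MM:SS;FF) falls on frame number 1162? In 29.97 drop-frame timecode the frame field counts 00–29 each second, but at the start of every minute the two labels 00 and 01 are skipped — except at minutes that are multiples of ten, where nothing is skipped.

00:00:38;22

Ten DF minutes hold 17982 frames, so frame 1162 lies in block 0 (frames 0–17981) with 1162 frames into that block.
The block's first minute is 1800 frames and the rest 1798 each; 1162 frames reaches minute 0, so 0 × 18 + 0 × 2 = 0 labels have been skipped so far.
Adding those back, label number 1162 + 0 = 1162 at 30 labels/s is 38 s + 22 f = 0 h 0 min 38 s frame 22, i.e. 00:00:38;22.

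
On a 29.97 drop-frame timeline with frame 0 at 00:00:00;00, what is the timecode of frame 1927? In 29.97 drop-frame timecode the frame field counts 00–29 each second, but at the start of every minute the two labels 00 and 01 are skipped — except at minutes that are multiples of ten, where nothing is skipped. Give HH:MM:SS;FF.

00:01:04;09

Ten DF minutes hold 17982 frames, so frame 1927 lies in block 0 (frames 0–17981) with 1927 frames into that block.
The block's first minute is 1800 frames and the rest 1798 each; 1927 frames reaches minute 1, so 0 × 18 + 1 × 2 = 2 labels have been skipped so far.
Adding those back, label number 1927 + 2 = 1929 at 30 labels/s is 64 s + 9 f = 0 h 1 min 4 s frame 9, i.e. 00:01:04;09.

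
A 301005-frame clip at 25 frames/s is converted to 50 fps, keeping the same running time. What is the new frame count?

602010 frames

Frames at target rate = 301005 × (50) / (25) = 602010.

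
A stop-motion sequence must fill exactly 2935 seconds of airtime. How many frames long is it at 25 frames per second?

Frames = 2935 × 25 = 73375.

73375 frames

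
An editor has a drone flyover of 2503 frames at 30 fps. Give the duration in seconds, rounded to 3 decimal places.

83.433 seconds

Running time = 2503 × 1/30 = 2503/30 s ≈ 83.433 s.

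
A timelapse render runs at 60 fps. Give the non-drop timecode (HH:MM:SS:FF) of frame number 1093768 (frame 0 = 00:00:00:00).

1093768 ÷ 60 = 18229 full seconds, remainder 28 frames.
18229 s = 5 h 3 min 49 s.
Timecode: 05:03:49:28.

05:03:49:28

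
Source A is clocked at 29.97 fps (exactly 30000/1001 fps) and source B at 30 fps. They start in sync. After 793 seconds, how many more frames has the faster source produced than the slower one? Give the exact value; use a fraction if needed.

A emits 30000/1001 × 793 = 1830000/77 frames; B emits 30 × 793 = 23790.
Difference = 1830/77 frames (≈ 23.7662); B is ahead of A.

1830/77 frames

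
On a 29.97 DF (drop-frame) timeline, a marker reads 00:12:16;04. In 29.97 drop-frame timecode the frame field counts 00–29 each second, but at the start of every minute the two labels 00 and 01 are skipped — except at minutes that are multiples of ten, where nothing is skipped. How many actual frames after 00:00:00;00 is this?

Complete 10-minute blocks: 1, each 17982 frames → 17982.
Remaining 2 whole minutes in the current block: 1800 + 1 × 1798 = 3598 frames.
Within the current minute: 16 × 30 + 4 − 2 = 482 (labels ;00/;01 skipped at this minute). Total = 17982 + 3598 + 482 = 22062.

22062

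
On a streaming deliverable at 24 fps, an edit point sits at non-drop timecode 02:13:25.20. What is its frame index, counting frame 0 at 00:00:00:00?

Total seconds to the label: (2 × 3600 + 13 × 60 + 25) = 8005.
Frame index = 8005 × 24 + 20 = 192140.

frame 192140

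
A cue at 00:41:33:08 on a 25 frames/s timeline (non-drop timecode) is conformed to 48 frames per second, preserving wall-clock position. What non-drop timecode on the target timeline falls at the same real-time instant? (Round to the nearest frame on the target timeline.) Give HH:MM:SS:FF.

00:41:33:15

Source frame index: (0×3600 + 41×60 + 33) × 25 + 8 = 62333.
Real time: 62333 / (25) = 62333/25 s.
Target frame: (62333/25) × (48) = 2991984/25 ≈ 119679.360 → 119679.
At 48 labels/s: frame 119679 → 00:41:33:15.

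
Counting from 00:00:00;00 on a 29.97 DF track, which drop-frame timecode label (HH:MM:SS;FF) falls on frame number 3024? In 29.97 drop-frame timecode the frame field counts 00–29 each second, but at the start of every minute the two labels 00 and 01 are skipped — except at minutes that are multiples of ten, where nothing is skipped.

00:01:40;26

Each 10-minute DF block holds 10 × 60 × 30 − 9 × 2 = 17982 frames. 3024 ÷ 17982 → 0 full blocks, remainder 3024.
Within the partial block the first minute is 1800 frames and each further minute 1798, so 1 further minute boundary passed. Total skipped labels = 18 × 0 + 2 × 1 = 2.
Non-drop label index = 3024 + 2 = 3026; at 30 labels/s that is 00:01:40:26, i.e. DF 00:01:40;26.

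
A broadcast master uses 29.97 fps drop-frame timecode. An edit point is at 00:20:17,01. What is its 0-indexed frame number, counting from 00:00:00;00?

As if non-drop at 30 labels/s: (0 × 3600 + 20 × 60 + 17) × 30 + 1 = 36511.
Minute boundaries passed: 20; those not divisible by 10: 20 − 2 = 18; dropped labels = 2 × 18 = 36.
Actual frame index = 36511 − 36 = 36475.

36475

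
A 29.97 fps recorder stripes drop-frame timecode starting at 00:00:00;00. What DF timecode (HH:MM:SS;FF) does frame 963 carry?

00:00:32;03

Each 10-minute DF block holds 10 × 60 × 30 − 9 × 2 = 17982 frames. 963 ÷ 17982 → 0 full blocks, remainder 963.
Within the partial block the first minute is 1800 frames and each further minute 1798, so 0 further minute boundaries passed. Total skipped labels = 18 × 0 + 2 × 0 = 0.
Non-drop label index = 963 + 0 = 963; at 30 labels/s that is 00:00:32:03, i.e. DF 00:00:32;03.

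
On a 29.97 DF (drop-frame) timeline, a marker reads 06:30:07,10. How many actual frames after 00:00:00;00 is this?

701518

As if non-drop at 30 labels/s: (6 × 3600 + 30 × 60 + 7) × 30 + 10 = 702220.
Minute boundaries passed: 390; those not divisible by 10: 390 − 39 = 351; dropped labels = 2 × 351 = 702.
Actual frame index = 702220 − 702 = 701518.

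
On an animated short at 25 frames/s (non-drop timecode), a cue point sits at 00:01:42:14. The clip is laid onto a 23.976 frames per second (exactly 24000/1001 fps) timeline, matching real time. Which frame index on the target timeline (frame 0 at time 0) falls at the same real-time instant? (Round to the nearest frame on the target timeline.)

Source frame index: (0×3600 + 1×60 + 42) × 25 + 14 = 2564.
Real time: 2564 / (25) = 2564/25 s.
Target frame: (2564/25) × (24000/1001) = 2461440/1001 ≈ 2458.981 → 2459.

frame 2459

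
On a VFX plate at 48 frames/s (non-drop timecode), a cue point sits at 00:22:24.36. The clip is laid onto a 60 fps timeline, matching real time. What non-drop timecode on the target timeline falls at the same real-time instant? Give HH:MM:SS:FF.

Source frame index: (0×3600 + 22×60 + 24) × 48 + 36 = 64548.
Real time: 64548 / (48) = 5379/4 s.
Target frame: (5379/4) × (60) = 80685.
At 60 labels/s: frame 80685 → 00:22:24:45.

00:22:24:45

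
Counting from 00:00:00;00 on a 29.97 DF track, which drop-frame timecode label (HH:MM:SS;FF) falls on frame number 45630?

Each 10-minute DF block holds 10 × 60 × 30 − 9 × 2 = 17982 frames. 45630 ÷ 17982 → 2 full blocks, remainder 9666.
Within the partial block the first minute is 1800 frames and each further minute 1798, so 5 further minute boundaries passed. Total skipped labels = 18 × 2 + 2 × 5 = 46.
Non-drop label index = 45630 + 46 = 45676; at 30 labels/s that is 00:25:22:16, i.e. DF 00:25:22;16.

00:25:22;16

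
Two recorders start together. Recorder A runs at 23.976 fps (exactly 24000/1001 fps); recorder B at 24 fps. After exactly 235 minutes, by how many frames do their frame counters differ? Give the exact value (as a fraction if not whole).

338400/1001 frames

235 min = 14100 s.
A emits 24000/1001 × 14100 = 338400000/1001 frames; B emits 24 × 14100 = 338400.
Difference = 338400/1001 frames (≈ 338.0619); B is ahead of A.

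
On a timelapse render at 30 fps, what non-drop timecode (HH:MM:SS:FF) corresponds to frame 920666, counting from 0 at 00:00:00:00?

08:31:28:26

920666 ÷ 30 = 30688 full seconds, remainder 26 frames.
30688 s = 8 h 31 min 28 s.
Timecode: 08:31:28:26.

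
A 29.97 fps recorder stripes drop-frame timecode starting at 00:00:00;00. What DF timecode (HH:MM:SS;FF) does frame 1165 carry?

00:00:38;25

Ten DF minutes hold 17982 frames, so frame 1165 lies in block 0 (frames 0–17981) with 1165 frames into that block.
The block's first minute is 1800 frames and the rest 1798 each; 1165 frames reaches minute 0, so 0 × 18 + 0 × 2 = 0 labels have been skipped so far.
Adding those back, label number 1165 + 0 = 1165 at 30 labels/s is 38 s + 25 f = 0 h 0 min 38 s frame 25, i.e. 00:00:38;25.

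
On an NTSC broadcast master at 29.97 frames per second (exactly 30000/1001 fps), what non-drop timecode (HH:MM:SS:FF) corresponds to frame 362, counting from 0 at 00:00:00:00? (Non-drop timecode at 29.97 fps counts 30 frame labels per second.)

362 ÷ 30 = 12 full seconds, remainder 2 frames.
12 s = 0 h 0 min 12 s.
Timecode: 00:00:12:02.

00:00:12:02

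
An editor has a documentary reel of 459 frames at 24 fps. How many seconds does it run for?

19.125 seconds

Running time = 459 / (24) = 19.125 s.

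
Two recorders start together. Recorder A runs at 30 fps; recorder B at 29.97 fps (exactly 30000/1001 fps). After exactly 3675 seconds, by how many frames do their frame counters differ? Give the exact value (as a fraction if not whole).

15750/143 frames

A emits 30 × 3675 = 110250 frames; B emits 30000/1001 × 3675 = 15750000/143.
Difference = 15750/143 frames (≈ 110.1399); B is behind A.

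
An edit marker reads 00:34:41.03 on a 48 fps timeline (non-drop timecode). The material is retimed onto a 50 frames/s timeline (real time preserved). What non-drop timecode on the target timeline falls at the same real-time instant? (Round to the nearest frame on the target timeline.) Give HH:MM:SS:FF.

00:34:41:03

Source frame index: (0×3600 + 34×60 + 41) × 48 + 3 = 99891.
Real time: 99891 / (48) = 33297/16 s.
Target frame: (33297/16) × (50) = 832425/8 ≈ 104053.125 → 104053.
At 50 labels/s: frame 104053 → 00:34:41:03.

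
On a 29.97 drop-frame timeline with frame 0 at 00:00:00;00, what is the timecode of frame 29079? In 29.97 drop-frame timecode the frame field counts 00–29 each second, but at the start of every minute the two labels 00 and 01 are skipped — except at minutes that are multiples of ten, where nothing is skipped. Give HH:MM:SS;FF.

00:16:10;09

Each 10-minute DF block holds 10 × 60 × 30 − 9 × 2 = 17982 frames. 29079 ÷ 17982 → 1 full block, remainder 11097.
Within the partial block the first minute is 1800 frames and each further minute 1798, so 6 further minute boundaries passed. Total skipped labels = 18 × 1 + 2 × 6 = 30.
Non-drop label index = 29079 + 30 = 29109; at 30 labels/s that is 00:16:10:09, i.e. DF 00:16:10;09.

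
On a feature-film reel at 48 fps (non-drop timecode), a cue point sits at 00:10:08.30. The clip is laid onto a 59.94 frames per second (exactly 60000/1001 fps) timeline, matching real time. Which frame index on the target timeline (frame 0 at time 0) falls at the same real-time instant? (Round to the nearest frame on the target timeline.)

Source frame index: (0×3600 + 10×60 + 8) × 48 + 30 = 29214.
Real time: 29214 / (48) = 4869/8 s.
Target frame: (4869/8) × (60000/1001) = 36517500/1001 ≈ 36481.019 → 36481.

frame 36481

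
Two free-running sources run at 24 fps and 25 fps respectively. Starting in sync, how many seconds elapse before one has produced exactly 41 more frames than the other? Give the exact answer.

The gap grows by |25 − 24| = 1 frame per second.
Time for a 41-frame gap: 41 ÷ (1) = 41 s.

41 seconds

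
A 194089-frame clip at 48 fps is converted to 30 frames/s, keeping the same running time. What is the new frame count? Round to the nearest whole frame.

Frames at target rate = 194089 × (30) / (48) = 970445/8 ≈ 121305.625.
Nearest whole frame: 121306.

121306 frames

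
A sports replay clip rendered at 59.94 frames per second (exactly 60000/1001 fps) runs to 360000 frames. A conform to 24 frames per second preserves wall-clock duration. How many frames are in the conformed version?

Target frames = source frames × (target rate / source rate) = 360000 × (24)/(60000/1001) = 360000 × 1001/2500 = 144144.

144144 frames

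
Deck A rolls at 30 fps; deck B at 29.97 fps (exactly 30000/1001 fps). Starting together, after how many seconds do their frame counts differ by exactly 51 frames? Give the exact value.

The gap grows by |30000/1001 − 30| = 30/1001 frames per second.
Time for a 51-frame gap: 51 ÷ (30/1001) = 1701.7 s.

1701.7 seconds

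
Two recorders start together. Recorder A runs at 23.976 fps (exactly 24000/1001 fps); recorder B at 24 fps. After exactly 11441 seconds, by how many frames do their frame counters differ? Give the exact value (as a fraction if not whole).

274584/1001 frames

A emits 24000/1001 × 11441 = 274584000/1001 frames; B emits 24 × 11441 = 274584.
Difference = 274584/1001 frames (≈ 274.3097); B is ahead of A.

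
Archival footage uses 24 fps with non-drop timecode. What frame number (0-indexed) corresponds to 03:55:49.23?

frame 339599

Total seconds to the label: (3 × 3600 + 55 × 60 + 49) = 14149.
Frame index = 14149 × 24 + 23 = 339599.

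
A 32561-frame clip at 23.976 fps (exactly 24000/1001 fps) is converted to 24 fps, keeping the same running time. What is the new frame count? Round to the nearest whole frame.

32594 frames

Frames at target rate = 32561 × (24) / (24000/1001) = 32593561/1000 ≈ 32593.561.
Nearest whole frame: 32594.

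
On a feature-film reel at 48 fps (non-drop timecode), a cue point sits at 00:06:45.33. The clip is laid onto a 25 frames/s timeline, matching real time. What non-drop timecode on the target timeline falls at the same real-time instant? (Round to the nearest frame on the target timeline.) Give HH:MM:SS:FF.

00:06:45:17

Source frame index: (0×3600 + 6×60 + 45) × 48 + 33 = 19473.
Real time: 19473 / (48) = 6491/16 s.
Target frame: (6491/16) × (25) = 162275/16 ≈ 10142.188 → 10142.
At 25 labels/s: frame 10142 → 00:06:45:17.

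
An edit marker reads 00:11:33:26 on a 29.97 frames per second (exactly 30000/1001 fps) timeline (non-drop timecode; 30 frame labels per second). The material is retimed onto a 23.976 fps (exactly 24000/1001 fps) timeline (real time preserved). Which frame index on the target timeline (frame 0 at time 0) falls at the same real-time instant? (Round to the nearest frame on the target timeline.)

frame 16653

Source frame index: (0×3600 + 11×60 + 33) × 30 + 26 = 20816.
Real time: 20816 / (30000/1001) = 1302301/1875 s.
Target frame: (1302301/1875) × (24000/1001) = 83264/5 ≈ 16652.800 → 16653.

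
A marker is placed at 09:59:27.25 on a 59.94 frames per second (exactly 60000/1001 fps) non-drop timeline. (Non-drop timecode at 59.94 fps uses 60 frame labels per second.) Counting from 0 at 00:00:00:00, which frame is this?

Total seconds to the label: (9 × 3600 + 59 × 60 + 27) = 35967.
Frame index = 35967 × 60 + 25 = 2158045.

frame 2158045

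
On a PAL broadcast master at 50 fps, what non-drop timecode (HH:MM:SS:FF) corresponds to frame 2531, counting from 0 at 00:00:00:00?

00:00:50:31

2531 ÷ 50 = 50 full seconds, remainder 31 frames.
50 s = 0 h 0 min 50 s.
Timecode: 00:00:50:31.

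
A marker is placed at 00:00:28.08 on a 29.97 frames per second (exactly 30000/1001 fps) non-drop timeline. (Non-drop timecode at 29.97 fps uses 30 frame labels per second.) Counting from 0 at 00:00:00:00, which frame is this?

frame 848

Total seconds to the label: (0 × 3600 + 0 × 60 + 28) = 28.
Frame index = 28 × 30 + 8 = 848.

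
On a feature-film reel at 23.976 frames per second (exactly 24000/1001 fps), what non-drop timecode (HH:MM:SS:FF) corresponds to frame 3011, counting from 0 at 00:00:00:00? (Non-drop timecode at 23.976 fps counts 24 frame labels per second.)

3011 ÷ 24 = 125 full seconds, remainder 11 frames.
125 s = 0 h 2 min 5 s.
Timecode: 00:02:05:11.

00:02:05:11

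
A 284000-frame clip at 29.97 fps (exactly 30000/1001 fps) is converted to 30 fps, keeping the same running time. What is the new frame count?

284284 frames

Target frames = source frames × (target rate / source rate) = 284000 × (30)/(30000/1001) = 284000 × 1001/1000 = 284284.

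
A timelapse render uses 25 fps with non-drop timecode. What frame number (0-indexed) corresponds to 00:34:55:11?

Total seconds to the label: (0 × 3600 + 34 × 60 + 55) = 2095.
Frame index = 2095 × 25 + 11 = 52386.

frame 52386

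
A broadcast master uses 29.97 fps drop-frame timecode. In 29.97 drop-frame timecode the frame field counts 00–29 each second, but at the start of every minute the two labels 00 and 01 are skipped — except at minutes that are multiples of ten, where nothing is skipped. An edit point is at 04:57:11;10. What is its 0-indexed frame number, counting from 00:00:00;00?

534404

Complete 10-minute blocks: 29, each 17982 frames → 521478.
Remaining 7 whole minutes in the current block: 1800 + 6 × 1798 = 12588 frames.
Within the current minute: 11 × 30 + 10 − 2 = 338 (labels ;00/;01 skipped at this minute). Total = 521478 + 12588 + 338 = 534404.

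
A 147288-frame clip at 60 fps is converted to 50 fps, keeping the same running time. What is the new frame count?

122740 frames

Target frames = source frames × (target rate / source rate) = 147288 × (50)/(60) = 147288 × 5/6 = 122740.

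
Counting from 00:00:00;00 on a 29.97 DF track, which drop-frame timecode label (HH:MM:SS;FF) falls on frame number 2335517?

Each 10-minute DF block holds 10 × 60 × 30 − 9 × 2 = 17982 frames. 2335517 ÷ 17982 → 129 full blocks, remainder 15839.
Within the partial block the first minute is 1800 frames and each further minute 1798, so 8 further minute boundaries passed. Total skipped labels = 18 × 129 + 2 × 8 = 2338.
Non-drop label index = 2335517 + 2338 = 2337855; at 30 labels/s that is 21:38:48:15, i.e. DF 21:38:48;15.

21:38:48;15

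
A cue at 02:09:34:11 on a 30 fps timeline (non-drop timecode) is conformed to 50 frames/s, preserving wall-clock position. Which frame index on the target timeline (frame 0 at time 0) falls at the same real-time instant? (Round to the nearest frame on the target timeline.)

Source frame index: (2×3600 + 9×60 + 34) × 30 + 11 = 233231.
Real time: 233231 / (30) = 233231/30 s.
Target frame: (233231/30) × (50) = 1166155/3 ≈ 388718.333 → 388718.

frame 388718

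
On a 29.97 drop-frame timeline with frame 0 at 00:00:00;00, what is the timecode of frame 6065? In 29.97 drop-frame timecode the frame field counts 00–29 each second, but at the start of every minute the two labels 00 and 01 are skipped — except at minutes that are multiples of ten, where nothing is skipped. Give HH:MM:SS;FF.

00:03:22;11

Ten DF minutes hold 17982 frames, so frame 6065 lies in block 0 (frames 0–17981) with 6065 frames into that block.
The block's first minute is 1800 frames and the rest 1798 each; 6065 frames reaches minute 3, so 0 × 18 + 3 × 2 = 6 labels have been skipped so far.
Adding those back, label number 6065 + 6 = 6071 at 30 labels/s is 202 s + 11 f = 0 h 3 min 22 s frame 11, i.e. 00:03:22;11.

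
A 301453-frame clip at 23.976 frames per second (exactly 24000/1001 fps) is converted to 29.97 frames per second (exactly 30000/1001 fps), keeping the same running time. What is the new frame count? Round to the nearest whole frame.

Frames at target rate = 301453 × (30000/1001) / (24000/1001) = 1507265/4 ≈ 376816.250.
Nearest whole frame: 376816.

376816 frames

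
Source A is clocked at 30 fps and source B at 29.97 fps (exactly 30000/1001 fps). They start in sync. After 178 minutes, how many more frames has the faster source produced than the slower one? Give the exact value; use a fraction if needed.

178 min = 10680 s.
A emits 30 × 10680 = 320400 frames; B emits 30000/1001 × 10680 = 320400000/1001.
Difference = 320400/1001 frames (≈ 320.0799); B is behind A.

320400/1001 frames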